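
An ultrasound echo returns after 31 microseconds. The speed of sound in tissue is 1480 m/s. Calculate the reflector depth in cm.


depth = c * t / 2
t = 31 us = 3.1000e-05 s
depth = 1480 * 3.1000e-05 / 2
depth = 0.02294 m = 2.294 cm


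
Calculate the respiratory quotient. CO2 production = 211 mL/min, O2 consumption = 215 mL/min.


RQ = VCO2 / VO2
RQ = 211 / 215
RQ = 0.9814


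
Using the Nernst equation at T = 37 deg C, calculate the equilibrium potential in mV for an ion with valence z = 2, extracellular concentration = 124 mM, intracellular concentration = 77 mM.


E = (RT/(zF)) * ln(C_out/C_in)
T = 37 + 273.15 = 310.15 K
E = (8.314 * 310.15 / (2 * 96485)) * ln(124/77)
E = 6.367 mV


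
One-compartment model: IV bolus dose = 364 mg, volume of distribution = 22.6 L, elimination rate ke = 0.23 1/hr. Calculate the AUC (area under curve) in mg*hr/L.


C0 = Dose/Vd = 364/22.6 = 16.1062 mg/L
AUC = C0/ke = 16.1062/0.23
AUC = 70.03 mg*hr/L


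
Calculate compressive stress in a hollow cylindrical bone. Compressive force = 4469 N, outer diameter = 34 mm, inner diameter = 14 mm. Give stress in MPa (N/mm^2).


A = pi*(r_o^2 - r_i^2)
r_o = 17 mm, r_i = 7 mm
A = 753.982 mm^2
sigma = F/A = 4469 / 753.982
sigma = 5.927 MPa


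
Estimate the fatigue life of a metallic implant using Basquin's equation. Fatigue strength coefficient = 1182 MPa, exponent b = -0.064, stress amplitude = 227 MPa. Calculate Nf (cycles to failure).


sigma_a = sigma_f' * (2Nf)^b
2Nf = (sigma_a/sigma_f')^(1/b)
2Nf = (227/1182)^(1/-0.064)
2Nf = 1.5730555e+11
Nf = 7.8653e+10


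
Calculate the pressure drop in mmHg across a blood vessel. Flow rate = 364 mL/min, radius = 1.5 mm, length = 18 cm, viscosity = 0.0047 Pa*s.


dP = 8*mu*L*Q / (pi*r^4)
Q = 364 mL/min = 6.06667e-06 m^3/s
dP = 2581.64 Pa = 2581.64 / 133.322 mmHg = 19.36 mmHg


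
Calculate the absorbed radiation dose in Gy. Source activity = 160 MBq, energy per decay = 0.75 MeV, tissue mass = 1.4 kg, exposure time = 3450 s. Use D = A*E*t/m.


A = 160 MBq = 1.6000e+08 Bq
E = 0.75 MeV = 1.2015e-13 J
D = A*E*t/m = 1.6000e+08*1.2015e-13*3450/1.4
D = 0.04737 Gy


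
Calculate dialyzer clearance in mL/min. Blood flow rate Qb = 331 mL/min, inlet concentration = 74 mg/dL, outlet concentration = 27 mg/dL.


K = Qb * (Cb_in - Cb_out) / Cb_in
K = 331 * (74 - 27) / 74
K = 210.2 mL/min


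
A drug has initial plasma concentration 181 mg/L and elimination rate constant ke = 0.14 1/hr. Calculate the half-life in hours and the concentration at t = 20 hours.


t_half = ln(2) / ke = 0.693147 / 0.14 = 4.951 hr
C(t) = C0 * exp(-ke*t) = 181 * exp(-0.14*20)
C(20) = 11.01 mg/L


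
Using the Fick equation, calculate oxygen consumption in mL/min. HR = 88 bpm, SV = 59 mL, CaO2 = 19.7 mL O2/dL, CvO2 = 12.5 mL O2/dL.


CO = HR*SV = 88*59/1000 = 5.192 L/min
a-v O2 diff = 19.7 - 12.5 = 7.2 mL/dL
VO2 = CO * (CaO2-CvO2) * 10 dL/L
VO2 = 5.192 * 7.2 * 10
VO2 = 373.8 mL/min


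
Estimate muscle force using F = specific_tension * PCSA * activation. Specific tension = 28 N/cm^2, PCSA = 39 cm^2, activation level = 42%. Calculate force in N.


F = sigma * PCSA * activation
F = 28 * 39 * 0.42
F = 458.6 N


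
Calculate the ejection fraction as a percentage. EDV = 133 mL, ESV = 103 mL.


SV = EDV - ESV = 133 - 103 = 30 mL
EF = SV/EDV * 100 = 30/133 * 100
EF = 22.56%


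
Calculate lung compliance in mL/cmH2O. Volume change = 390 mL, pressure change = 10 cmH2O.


C = dV / dP
C = 390 / 10
C = 39 mL/cmH2O


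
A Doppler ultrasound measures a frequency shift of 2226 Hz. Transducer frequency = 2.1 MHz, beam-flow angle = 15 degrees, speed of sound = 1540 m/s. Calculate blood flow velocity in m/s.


v = fd * c / (2 * f0 * cos(theta))
v = 2226 * 1540 / (2 * 2.1000e+06 * cos(15))
v = 0.845 m/s


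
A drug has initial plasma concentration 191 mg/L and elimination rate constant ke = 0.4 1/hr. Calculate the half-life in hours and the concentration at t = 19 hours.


t_half = ln(2) / ke = 0.693147 / 0.4 = 1.733 hr
C(t) = C0 * exp(-ke*t) = 191 * exp(-0.4*19)
C(19) = 0.09559 mg/L


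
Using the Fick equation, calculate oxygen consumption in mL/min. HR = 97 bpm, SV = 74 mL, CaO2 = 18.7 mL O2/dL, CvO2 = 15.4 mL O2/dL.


CO = HR*SV = 97*74/1000 = 7.178 L/min
a-v O2 diff = 18.7 - 15.4 = 3.3 mL/dL
VO2 = CO * (CaO2-CvO2) * 10 dL/L
VO2 = 7.178 * 3.3 * 10
VO2 = 236.9 mL/min


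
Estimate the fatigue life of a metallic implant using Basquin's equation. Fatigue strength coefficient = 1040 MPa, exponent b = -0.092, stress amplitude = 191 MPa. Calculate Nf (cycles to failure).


sigma_a = sigma_f' * (2Nf)^b
2Nf = (sigma_a/sigma_f')^(1/b)
2Nf = (191/1040)^(1/-0.092)
2Nf = 99999930
Nf = 5.0000e+07


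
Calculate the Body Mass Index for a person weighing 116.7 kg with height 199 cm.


BMI = weight / height^2
height = 199 cm = 1.99 m
BMI = 116.7 / 1.99^2
BMI = 29.47 kg/m^2


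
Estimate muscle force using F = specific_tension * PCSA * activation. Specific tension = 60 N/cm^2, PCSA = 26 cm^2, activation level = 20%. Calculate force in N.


F = sigma * PCSA * activation
F = 60 * 26 * 0.2
F = 312 N


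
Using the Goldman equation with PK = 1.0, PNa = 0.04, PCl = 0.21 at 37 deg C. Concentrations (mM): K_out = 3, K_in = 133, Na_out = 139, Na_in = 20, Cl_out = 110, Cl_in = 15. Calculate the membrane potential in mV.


Vm = (RT/F)*ln((PK*Ko + PNa*Nao + PCl*Cli)/(PK*Ki + PNa*Nai + PCl*Clo))
Numer = 11.71, Denom = 156.9
Vm = -69.36 mV


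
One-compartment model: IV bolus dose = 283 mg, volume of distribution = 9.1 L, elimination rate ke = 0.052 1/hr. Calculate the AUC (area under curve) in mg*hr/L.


C0 = Dose/Vd = 283/9.1 = 31.0989 mg/L
AUC = C0/ke = 31.0989/0.052
AUC = 598.1 mg*hr/L


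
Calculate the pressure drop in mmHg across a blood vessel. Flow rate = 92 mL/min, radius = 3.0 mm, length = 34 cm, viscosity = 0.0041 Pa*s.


dP = 8*mu*L*Q / (pi*r^4)
Q = 92 mL/min = 1.53333e-06 m^3/s
dP = 67.1976 Pa = 67.1976 / 133.322 mmHg = 0.504 mmHg


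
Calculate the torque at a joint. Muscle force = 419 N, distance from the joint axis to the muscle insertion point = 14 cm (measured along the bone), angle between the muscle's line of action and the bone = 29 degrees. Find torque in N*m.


Torque = F * d * sin(theta)   (moment arm = d*sin(theta))
d = 14 cm = 0.14 m
Torque = 419 * 0.14 * sin(29)
Torque = 28.44 N*m


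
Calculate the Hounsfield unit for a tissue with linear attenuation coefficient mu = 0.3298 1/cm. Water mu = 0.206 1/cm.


HU = ((mu_tissue - mu_water) / mu_water) * 1000
HU = ((0.3298 - 0.206) / 0.206) * 1000
HU = 601


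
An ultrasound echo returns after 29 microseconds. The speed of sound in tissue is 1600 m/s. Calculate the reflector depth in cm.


depth = c * t / 2
t = 29 us = 2.9000e-05 s
depth = 1600 * 2.9000e-05 / 2
depth = 0.0232 m = 2.32 cm


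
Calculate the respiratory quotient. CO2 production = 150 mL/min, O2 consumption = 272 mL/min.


RQ = VCO2 / VO2
RQ = 150 / 272
RQ = 0.5515


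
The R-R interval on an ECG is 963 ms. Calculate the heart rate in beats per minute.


HR = 60 / RR_interval(s)
RR = 963 ms = 0.963 s
HR = 60 / 0.963 = 62.31 bpm


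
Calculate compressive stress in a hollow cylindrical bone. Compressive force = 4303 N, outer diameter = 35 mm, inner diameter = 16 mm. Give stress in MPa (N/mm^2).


A = pi*(r_o^2 - r_i^2)
r_o = 17.5 mm, r_i = 8 mm
A = 761.051 mm^2
sigma = F/A = 4303 / 761.051
sigma = 5.654 MPa


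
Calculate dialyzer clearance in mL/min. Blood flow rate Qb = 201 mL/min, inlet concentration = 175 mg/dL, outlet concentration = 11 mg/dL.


K = Qb * (Cb_in - Cb_out) / Cb_in
K = 201 * (175 - 11) / 175
K = 188.4 mL/min


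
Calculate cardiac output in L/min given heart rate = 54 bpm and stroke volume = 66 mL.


CO = HR * SV
CO = 54 * 66 / 1000
CO = 3.564 L/min


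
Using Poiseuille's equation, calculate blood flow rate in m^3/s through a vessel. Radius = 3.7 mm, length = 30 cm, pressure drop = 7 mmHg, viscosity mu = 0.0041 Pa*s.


Q = pi*r^4*dP / (8*mu*L)
r = 0.0037 m, L = 0.3 m
dP = 7 mmHg = 933.254 Pa
Q = 5.5842e-05 m^3/s


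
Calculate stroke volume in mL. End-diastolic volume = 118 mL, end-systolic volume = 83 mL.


SV = EDV - ESV
SV = 118 - 83
SV = 35 mL


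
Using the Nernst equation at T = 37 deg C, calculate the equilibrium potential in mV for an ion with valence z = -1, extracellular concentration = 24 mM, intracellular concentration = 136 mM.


E = (RT/(zF)) * ln(C_out/C_in)
T = 37 + 273.15 = 310.15 K
E = (8.314 * 310.15 / (-1 * 96485)) * ln(24/136)
E = 46.36 mV


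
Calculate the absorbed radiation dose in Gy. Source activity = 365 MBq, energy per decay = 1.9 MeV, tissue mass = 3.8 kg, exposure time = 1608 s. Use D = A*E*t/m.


A = 365 MBq = 3.6500e+08 Bq
E = 1.9 MeV = 3.0438e-13 J
D = A*E*t/m = 3.6500e+08*3.0438e-13*1608/3.8
D = 0.04701 Gy


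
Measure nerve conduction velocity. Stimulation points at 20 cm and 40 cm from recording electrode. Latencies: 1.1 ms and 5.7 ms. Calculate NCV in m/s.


Distance = (40 - 20) / 100 = 0.2 m
dt = (5.7 - 1.1) / 1000 = 0.0046 s
NCV = dist / dt = 43.48 m/s


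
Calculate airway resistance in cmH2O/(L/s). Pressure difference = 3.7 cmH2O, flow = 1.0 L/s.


R = dP / flow
R = 3.7 / 1.0
R = 3.7 cmH2O/(L/s)


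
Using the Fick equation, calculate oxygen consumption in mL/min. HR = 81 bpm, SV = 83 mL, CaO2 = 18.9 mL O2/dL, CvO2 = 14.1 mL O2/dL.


CO = HR*SV = 81*83/1000 = 6.723 L/min
a-v O2 diff = 18.9 - 14.1 = 4.8 mL/dL
VO2 = CO * (CaO2-CvO2) * 10 dL/L
VO2 = 6.723 * 4.8 * 10
VO2 = 322.7 mL/min


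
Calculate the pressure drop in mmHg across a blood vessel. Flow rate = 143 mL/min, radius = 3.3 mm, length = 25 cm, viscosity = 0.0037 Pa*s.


dP = 8*mu*L*Q / (pi*r^4)
Q = 143 mL/min = 2.38333e-06 m^3/s
dP = 47.338 Pa = 47.338 / 133.322 mmHg = 0.3551 mmHg


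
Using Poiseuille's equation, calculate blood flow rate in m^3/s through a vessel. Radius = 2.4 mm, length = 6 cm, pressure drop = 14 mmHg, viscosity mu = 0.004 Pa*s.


Q = pi*r^4*dP / (8*mu*L)
r = 0.0024 m, L = 0.06 m
dP = 14 mmHg = 1866.508 Pa
Q = 1.0133e-04 m^3/s


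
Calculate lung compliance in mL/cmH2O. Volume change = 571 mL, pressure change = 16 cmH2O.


C = dV / dP
C = 571 / 16
C = 35.69 mL/cmH2O


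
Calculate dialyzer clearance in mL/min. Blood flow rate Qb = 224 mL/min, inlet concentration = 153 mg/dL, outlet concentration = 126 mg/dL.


K = Qb * (Cb_in - Cb_out) / Cb_in
K = 224 * (153 - 126) / 153
K = 39.53 mL/min


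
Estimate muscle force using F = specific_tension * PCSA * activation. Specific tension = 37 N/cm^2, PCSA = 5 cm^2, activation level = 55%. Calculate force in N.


F = sigma * PCSA * activation
F = 37 * 5 * 0.55
F = 101.8 N


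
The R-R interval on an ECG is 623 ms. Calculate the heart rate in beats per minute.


HR = 60 / RR_interval(s)
RR = 623 ms = 0.623 s
HR = 60 / 0.623 = 96.31 bpm


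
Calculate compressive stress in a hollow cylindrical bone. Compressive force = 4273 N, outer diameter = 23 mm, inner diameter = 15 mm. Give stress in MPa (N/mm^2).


A = pi*(r_o^2 - r_i^2)
r_o = 11.5 mm, r_i = 7.5 mm
A = 238.761 mm^2
sigma = F/A = 4273 / 238.761
sigma = 17.9 MPa


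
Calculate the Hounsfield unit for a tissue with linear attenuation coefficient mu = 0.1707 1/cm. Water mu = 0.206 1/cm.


HU = ((mu_tissue - mu_water) / mu_water) * 1000
HU = ((0.1707 - 0.206) / 0.206) * 1000
HU = -171.4


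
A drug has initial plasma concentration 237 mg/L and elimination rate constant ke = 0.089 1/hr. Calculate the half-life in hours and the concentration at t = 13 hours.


t_half = ln(2) / ke = 0.693147 / 0.089 = 7.788 hr
C(t) = C0 * exp(-ke*t) = 237 * exp(-0.089*13)
C(13) = 74.52 mg/L


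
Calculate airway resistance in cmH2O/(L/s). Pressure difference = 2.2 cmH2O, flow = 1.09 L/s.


R = dP / flow
R = 2.2 / 1.09
R = 2.018 cmH2O/(L/s)


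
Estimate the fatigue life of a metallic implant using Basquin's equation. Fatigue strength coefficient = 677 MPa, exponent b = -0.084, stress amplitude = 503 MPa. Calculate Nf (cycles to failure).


sigma_a = sigma_f' * (2Nf)^b
2Nf = (sigma_a/sigma_f')^(1/b)
2Nf = (503/677)^(1/-0.084)
2Nf = 34.352672
Nf = 17.18


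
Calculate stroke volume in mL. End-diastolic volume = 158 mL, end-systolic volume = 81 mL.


SV = EDV - ESV
SV = 158 - 81
SV = 77 mL


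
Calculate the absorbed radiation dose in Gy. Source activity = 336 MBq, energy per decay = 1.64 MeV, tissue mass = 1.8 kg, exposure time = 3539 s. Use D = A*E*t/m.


A = 336 MBq = 3.3600e+08 Bq
E = 1.64 MeV = 2.62728e-13 J
D = A*E*t/m = 3.3600e+08*2.62728e-13*3539/1.8
D = 0.1736 Gy


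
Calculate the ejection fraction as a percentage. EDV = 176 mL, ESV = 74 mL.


SV = EDV - ESV = 176 - 74 = 102 mL
EF = SV/EDV * 100 = 102/176 * 100
EF = 57.95%


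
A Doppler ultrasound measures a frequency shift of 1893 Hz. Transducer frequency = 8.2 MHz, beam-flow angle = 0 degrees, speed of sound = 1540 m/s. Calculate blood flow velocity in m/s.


v = fd * c / (2 * f0 * cos(theta))
v = 1893 * 1540 / (2 * 8.2000e+06 * cos(0))
v = 0.1778 m/s


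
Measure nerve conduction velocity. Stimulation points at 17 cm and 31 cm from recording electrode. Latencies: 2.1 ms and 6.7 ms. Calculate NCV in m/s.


Distance = (31 - 17) / 100 = 0.14 m
dt = (6.7 - 2.1) / 1000 = 0.0046 s
NCV = dist / dt = 30.43 m/s


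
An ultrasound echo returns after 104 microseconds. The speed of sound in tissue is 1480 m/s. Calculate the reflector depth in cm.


depth = c * t / 2
t = 104 us = 1.0400e-04 s
depth = 1480 * 1.0400e-04 / 2
depth = 0.07696 m = 7.696 cm


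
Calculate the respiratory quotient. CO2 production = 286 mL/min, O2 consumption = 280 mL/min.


RQ = VCO2 / VO2
RQ = 286 / 280
RQ = 1.021


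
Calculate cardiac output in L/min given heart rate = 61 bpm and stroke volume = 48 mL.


CO = HR * SV
CO = 61 * 48 / 1000
CO = 2.928 L/min


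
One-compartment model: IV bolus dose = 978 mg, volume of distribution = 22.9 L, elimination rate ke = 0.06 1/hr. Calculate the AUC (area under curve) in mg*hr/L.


C0 = Dose/Vd = 978/22.9 = 42.7074 mg/L
AUC = C0/ke = 42.7074/0.06
AUC = 711.8 mg*hr/L


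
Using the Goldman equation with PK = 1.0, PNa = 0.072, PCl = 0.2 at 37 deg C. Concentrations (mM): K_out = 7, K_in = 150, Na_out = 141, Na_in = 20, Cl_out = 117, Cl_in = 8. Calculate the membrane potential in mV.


Vm = (RT/F)*ln((PK*Ko + PNa*Nao + PCl*Cli)/(PK*Ki + PNa*Nai + PCl*Clo))
Numer = 18.752, Denom = 174.84
Vm = -59.67 mV


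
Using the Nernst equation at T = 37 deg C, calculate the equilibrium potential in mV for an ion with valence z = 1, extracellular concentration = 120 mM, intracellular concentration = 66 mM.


E = (RT/(zF)) * ln(C_out/C_in)
T = 37 + 273.15 = 310.15 K
E = (8.314 * 310.15 / (1 * 96485)) * ln(120/66)
E = 15.98 mV


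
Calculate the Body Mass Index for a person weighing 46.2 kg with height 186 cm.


BMI = weight / height^2
height = 186 cm = 1.86 m
BMI = 46.2 / 1.86^2
BMI = 13.35 kg/m^2


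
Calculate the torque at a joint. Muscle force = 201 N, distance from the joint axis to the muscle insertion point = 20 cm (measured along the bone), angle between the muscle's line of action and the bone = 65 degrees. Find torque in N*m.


Torque = F * d * sin(theta)   (moment arm = d*sin(theta))
d = 20 cm = 0.2 m
Torque = 201 * 0.2 * sin(65)
Torque = 36.43 N*m


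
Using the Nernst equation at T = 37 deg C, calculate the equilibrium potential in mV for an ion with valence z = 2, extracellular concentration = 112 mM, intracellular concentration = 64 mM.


E = (RT/(zF)) * ln(C_out/C_in)
T = 37 + 273.15 = 310.15 K
E = (8.314 * 310.15 / (2 * 96485)) * ln(112/64)
E = 7.478 mV


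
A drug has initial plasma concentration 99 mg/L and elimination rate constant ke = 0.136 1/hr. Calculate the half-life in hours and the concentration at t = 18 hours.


t_half = ln(2) / ke = 0.693147 / 0.136 = 5.097 hr
C(t) = C0 * exp(-ke*t) = 99 * exp(-0.136*18)
C(18) = 8.56 mg/L


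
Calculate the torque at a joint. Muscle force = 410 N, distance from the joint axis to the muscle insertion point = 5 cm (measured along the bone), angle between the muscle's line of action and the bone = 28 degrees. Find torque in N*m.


Torque = F * d * sin(theta)   (moment arm = d*sin(theta))
d = 5 cm = 0.05 m
Torque = 410 * 0.05 * sin(28)
Torque = 9.624 N*m


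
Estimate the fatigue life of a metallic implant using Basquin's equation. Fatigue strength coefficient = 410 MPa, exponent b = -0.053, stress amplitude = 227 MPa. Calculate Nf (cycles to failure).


sigma_a = sigma_f' * (2Nf)^b
2Nf = (sigma_a/sigma_f')^(1/b)
2Nf = (227/410)^(1/-0.053)
2Nf = 69902.154
Nf = 3.495e+04


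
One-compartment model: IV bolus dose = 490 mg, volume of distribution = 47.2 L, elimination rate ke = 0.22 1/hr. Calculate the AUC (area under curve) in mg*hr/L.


C0 = Dose/Vd = 490/47.2 = 10.3814 mg/L
AUC = C0/ke = 10.3814/0.22
AUC = 47.19 mg*hr/L


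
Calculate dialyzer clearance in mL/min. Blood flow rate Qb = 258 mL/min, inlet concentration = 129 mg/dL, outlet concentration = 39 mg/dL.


K = Qb * (Cb_in - Cb_out) / Cb_in
K = 258 * (129 - 39) / 129
K = 180 mL/min


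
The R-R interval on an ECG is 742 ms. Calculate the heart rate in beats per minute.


HR = 60 / RR_interval(s)
RR = 742 ms = 0.742 s
HR = 60 / 0.742 = 80.86 bpm


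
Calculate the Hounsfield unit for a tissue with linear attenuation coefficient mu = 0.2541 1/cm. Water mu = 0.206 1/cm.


HU = ((mu_tissue - mu_water) / mu_water) * 1000
HU = ((0.2541 - 0.206) / 0.206) * 1000
HU = 233.5


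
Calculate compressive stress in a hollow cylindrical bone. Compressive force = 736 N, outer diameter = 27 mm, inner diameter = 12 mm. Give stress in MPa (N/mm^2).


A = pi*(r_o^2 - r_i^2)
r_o = 13.5 mm, r_i = 6 mm
A = 459.458 mm^2
sigma = F/A = 736 / 459.458
sigma = 1.602 MPa


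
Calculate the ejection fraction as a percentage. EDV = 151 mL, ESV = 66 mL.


SV = EDV - ESV = 151 - 66 = 85 mL
EF = SV/EDV * 100 = 85/151 * 100
EF = 56.29%


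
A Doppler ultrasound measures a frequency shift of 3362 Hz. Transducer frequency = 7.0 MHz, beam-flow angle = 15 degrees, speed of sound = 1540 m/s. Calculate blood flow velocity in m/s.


v = fd * c / (2 * f0 * cos(theta))
v = 3362 * 1540 / (2 * 7.0000e+06 * cos(15))
v = 0.3829 m/s


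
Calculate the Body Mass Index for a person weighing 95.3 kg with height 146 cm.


BMI = weight / height^2
height = 146 cm = 1.46 m
BMI = 95.3 / 1.46^2
BMI = 44.71 kg/m^2


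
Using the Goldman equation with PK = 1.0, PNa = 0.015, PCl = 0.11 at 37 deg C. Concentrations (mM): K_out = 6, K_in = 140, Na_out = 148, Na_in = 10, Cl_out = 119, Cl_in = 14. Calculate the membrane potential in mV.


Vm = (RT/F)*ln((PK*Ko + PNa*Nao + PCl*Cli)/(PK*Ki + PNa*Nai + PCl*Clo))
Numer = 9.76, Denom = 153.24
Vm = -73.59 mV


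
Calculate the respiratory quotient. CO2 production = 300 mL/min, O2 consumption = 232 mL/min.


RQ = VCO2 / VO2
RQ = 300 / 232
RQ = 1.293


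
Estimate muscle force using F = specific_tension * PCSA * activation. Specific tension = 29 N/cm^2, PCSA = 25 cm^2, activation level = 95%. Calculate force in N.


F = sigma * PCSA * activation
F = 29 * 25 * 0.95
F = 688.8 N


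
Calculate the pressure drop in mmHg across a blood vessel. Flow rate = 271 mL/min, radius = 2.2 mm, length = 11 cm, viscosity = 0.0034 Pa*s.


dP = 8*mu*L*Q / (pi*r^4)
Q = 271 mL/min = 4.51667e-06 m^3/s
dP = 183.628 Pa = 183.628 / 133.322 mmHg = 1.377 mmHg


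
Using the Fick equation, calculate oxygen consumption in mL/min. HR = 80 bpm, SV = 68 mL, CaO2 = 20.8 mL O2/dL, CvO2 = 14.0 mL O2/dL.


CO = HR*SV = 80*68/1000 = 5.44 L/min
a-v O2 diff = 20.8 - 14.0 = 6.8 mL/dL
VO2 = CO * (CaO2-CvO2) * 10 dL/L
VO2 = 5.44 * 6.8 * 10
VO2 = 369.9 mL/min


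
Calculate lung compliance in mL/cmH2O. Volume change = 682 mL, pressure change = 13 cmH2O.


C = dV / dP
C = 682 / 13
C = 52.46 mL/cmH2O


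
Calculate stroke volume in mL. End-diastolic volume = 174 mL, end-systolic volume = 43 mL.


SV = EDV - ESV
SV = 174 - 43
SV = 131 mL


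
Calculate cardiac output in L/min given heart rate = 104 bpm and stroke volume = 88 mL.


CO = HR * SV
CO = 104 * 88 / 1000
CO = 9.152 L/min


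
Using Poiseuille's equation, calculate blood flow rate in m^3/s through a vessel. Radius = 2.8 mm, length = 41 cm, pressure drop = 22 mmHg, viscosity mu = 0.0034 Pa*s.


Q = pi*r^4*dP / (8*mu*L)
r = 0.0028 m, L = 0.41 m
dP = 22 mmHg = 2933.084 Pa
Q = 5.0787e-05 m^3/s


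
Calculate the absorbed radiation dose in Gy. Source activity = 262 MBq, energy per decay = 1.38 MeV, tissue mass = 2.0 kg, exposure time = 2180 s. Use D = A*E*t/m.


A = 262 MBq = 2.6200e+08 Bq
E = 1.38 MeV = 2.21076e-13 J
D = A*E*t/m = 2.6200e+08*2.21076e-13*2180/2.0
D = 0.06313 Gy


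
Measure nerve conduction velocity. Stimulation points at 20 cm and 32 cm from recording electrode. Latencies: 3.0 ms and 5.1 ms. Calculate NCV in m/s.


Distance = (32 - 20) / 100 = 0.12 m
dt = (5.1 - 3.0) / 1000 = 0.0021 s
NCV = dist / dt = 57.14 m/s


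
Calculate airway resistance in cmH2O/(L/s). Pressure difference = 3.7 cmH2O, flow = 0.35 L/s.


R = dP / flow
R = 3.7 / 0.35
R = 10.57 cmH2O/(L/s)


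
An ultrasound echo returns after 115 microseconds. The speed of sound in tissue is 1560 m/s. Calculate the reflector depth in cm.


depth = c * t / 2
t = 115 us = 1.1500e-04 s
depth = 1560 * 1.1500e-04 / 2
depth = 0.0897 m = 8.97 cm


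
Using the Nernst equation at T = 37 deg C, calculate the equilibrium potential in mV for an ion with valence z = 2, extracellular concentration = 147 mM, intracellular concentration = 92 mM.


E = (RT/(zF)) * ln(C_out/C_in)
T = 37 + 273.15 = 310.15 K
E = (8.314 * 310.15 / (2 * 96485)) * ln(147/92)
E = 6.262 mV


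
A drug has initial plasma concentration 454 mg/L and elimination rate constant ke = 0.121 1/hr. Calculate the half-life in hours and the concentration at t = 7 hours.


t_half = ln(2) / ke = 0.693147 / 0.121 = 5.728 hr
C(t) = C0 * exp(-ke*t) = 454 * exp(-0.121*7)
C(7) = 194.6 mg/L


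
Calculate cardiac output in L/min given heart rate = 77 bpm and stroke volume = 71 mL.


CO = HR * SV
CO = 77 * 71 / 1000
CO = 5.467 L/min


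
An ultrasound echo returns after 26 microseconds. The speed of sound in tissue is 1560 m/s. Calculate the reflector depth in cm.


depth = c * t / 2
t = 26 us = 2.6000e-05 s
depth = 1560 * 2.6000e-05 / 2
depth = 0.02028 m = 2.028 cm


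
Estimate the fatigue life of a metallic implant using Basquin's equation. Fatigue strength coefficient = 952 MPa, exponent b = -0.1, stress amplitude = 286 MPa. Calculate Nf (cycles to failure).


sigma_a = sigma_f' * (2Nf)^b
2Nf = (sigma_a/sigma_f')^(1/b)
2Nf = (286/952)^(1/-0.1)
2Nf = 166997.19
Nf = 8.35e+04


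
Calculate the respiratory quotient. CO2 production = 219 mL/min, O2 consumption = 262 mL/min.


RQ = VCO2 / VO2
RQ = 219 / 262
RQ = 0.8359


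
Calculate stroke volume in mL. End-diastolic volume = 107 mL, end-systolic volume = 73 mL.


SV = EDV - ESV
SV = 107 - 73
SV = 34 mL


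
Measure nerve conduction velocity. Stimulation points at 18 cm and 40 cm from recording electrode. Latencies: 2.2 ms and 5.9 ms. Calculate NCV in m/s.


Distance = (40 - 18) / 100 = 0.22 m
dt = (5.9 - 2.2) / 1000 = 0.0037 s
NCV = dist / dt = 59.46 m/s


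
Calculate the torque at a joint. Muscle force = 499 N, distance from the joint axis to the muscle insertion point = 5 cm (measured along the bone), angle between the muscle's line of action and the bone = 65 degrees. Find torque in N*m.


Torque = F * d * sin(theta)   (moment arm = d*sin(theta))
d = 5 cm = 0.05 m
Torque = 499 * 0.05 * sin(65)
Torque = 22.61 N*m


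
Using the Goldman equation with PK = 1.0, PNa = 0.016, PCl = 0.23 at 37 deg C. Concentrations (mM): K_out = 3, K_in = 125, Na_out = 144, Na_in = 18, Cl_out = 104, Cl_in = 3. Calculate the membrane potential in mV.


Vm = (RT/F)*ln((PK*Ko + PNa*Nao + PCl*Cli)/(PK*Ki + PNa*Nai + PCl*Clo))
Numer = 5.994, Denom = 149.208
Vm = -85.91 mV


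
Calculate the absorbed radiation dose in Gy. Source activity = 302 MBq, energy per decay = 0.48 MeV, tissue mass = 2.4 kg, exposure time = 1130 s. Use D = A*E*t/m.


A = 302 MBq = 3.0200e+08 Bq
E = 0.48 MeV = 7.6896e-14 J
D = A*E*t/m = 3.0200e+08*7.6896e-14*1130/2.4
D = 0.01093 Gy


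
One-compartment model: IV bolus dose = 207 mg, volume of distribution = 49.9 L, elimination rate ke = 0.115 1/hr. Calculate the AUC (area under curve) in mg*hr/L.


C0 = Dose/Vd = 207/49.9 = 4.1483 mg/L
AUC = C0/ke = 4.1483/0.115
AUC = 36.07 mg*hr/L


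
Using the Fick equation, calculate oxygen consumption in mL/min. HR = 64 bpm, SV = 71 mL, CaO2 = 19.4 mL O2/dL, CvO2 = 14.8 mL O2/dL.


CO = HR*SV = 64*71/1000 = 4.544 L/min
a-v O2 diff = 19.4 - 14.8 = 4.6 mL/dL
VO2 = CO * (CaO2-CvO2) * 10 dL/L
VO2 = 4.544 * 4.6 * 10
VO2 = 209 mL/min


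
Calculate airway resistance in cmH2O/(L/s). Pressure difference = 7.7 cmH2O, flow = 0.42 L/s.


R = dP / flow
R = 7.7 / 0.42
R = 18.33 cmH2O/(L/s)


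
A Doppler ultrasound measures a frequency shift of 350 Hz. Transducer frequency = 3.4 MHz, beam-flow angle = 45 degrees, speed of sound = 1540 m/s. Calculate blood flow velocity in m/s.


v = fd * c / (2 * f0 * cos(theta))
v = 350 * 1540 / (2 * 3.4000e+06 * cos(45))
v = 0.1121 m/s


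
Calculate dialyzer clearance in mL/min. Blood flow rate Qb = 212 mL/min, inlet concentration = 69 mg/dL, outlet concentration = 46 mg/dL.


K = Qb * (Cb_in - Cb_out) / Cb_in
K = 212 * (69 - 46) / 69
K = 70.67 mL/min


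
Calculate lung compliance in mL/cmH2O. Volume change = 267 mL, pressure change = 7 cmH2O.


C = dV / dP
C = 267 / 7
C = 38.14 mL/cmH2O


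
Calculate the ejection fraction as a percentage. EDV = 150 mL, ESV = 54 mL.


SV = EDV - ESV = 150 - 54 = 96 mL
EF = SV/EDV * 100 = 96/150 * 100
EF = 64%


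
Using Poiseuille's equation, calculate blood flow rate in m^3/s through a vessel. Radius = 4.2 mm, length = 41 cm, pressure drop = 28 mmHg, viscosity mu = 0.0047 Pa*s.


Q = pi*r^4*dP / (8*mu*L)
r = 0.0042 m, L = 0.41 m
dP = 28 mmHg = 3733.016 Pa
Q = 2.3672e-04 m^3/s


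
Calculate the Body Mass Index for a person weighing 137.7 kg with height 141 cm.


BMI = weight / height^2
height = 141 cm = 1.41 m
BMI = 137.7 / 1.41^2
BMI = 69.26 kg/m^2


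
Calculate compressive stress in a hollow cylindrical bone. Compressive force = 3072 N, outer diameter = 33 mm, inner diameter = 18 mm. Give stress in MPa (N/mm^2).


A = pi*(r_o^2 - r_i^2)
r_o = 16.5 mm, r_i = 9 mm
A = 600.83 mm^2
sigma = F/A = 3072 / 600.83
sigma = 5.113 MPa


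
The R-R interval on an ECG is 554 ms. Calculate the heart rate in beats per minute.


HR = 60 / RR_interval(s)
RR = 554 ms = 0.554 s
HR = 60 / 0.554 = 108.3 bpm


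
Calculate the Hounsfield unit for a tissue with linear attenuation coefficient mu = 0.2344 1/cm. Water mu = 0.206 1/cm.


HU = ((mu_tissue - mu_water) / mu_water) * 1000
HU = ((0.2344 - 0.206) / 0.206) * 1000
HU = 137.9


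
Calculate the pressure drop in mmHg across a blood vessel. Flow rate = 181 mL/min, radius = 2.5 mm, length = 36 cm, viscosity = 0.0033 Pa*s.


dP = 8*mu*L*Q / (pi*r^4)
Q = 181 mL/min = 3.01667e-06 m^3/s
dP = 233.628 Pa = 233.628 / 133.322 mmHg = 1.752 mmHg


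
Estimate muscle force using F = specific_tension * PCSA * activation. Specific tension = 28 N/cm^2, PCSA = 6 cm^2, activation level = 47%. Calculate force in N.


F = sigma * PCSA * activation
F = 28 * 6 * 0.47
F = 78.96 N


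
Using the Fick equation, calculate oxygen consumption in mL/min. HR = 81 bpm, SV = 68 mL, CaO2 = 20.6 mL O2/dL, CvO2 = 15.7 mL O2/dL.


CO = HR*SV = 81*68/1000 = 5.508 L/min
a-v O2 diff = 20.6 - 15.7 = 4.9 mL/dL
VO2 = CO * (CaO2-CvO2) * 10 dL/L
VO2 = 5.508 * 4.9 * 10
VO2 = 269.9 mL/min


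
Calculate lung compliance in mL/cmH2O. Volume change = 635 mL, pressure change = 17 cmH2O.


C = dV / dP
C = 635 / 17
C = 37.35 mL/cmH2O


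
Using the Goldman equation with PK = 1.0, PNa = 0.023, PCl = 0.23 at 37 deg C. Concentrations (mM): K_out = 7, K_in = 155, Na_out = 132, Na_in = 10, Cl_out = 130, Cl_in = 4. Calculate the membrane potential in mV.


Vm = (RT/F)*ln((PK*Ko + PNa*Nao + PCl*Cli)/(PK*Ki + PNa*Nai + PCl*Clo))
Numer = 10.956, Denom = 185.13
Vm = -75.56 mV


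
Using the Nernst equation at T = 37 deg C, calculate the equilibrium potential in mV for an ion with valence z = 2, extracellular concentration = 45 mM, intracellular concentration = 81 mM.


E = (RT/(zF)) * ln(C_out/C_in)
T = 37 + 273.15 = 310.15 K
E = (8.314 * 310.15 / (2 * 96485)) * ln(45/81)
E = -7.854 mV


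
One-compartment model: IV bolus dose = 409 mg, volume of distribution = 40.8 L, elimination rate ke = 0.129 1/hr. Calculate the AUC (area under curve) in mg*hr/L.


C0 = Dose/Vd = 409/40.8 = 10.0245 mg/L
AUC = C0/ke = 10.0245/0.129
AUC = 77.71 mg*hr/L


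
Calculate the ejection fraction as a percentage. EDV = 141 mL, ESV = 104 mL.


SV = EDV - ESV = 141 - 104 = 37 mL
EF = SV/EDV * 100 = 37/141 * 100
EF = 26.24%


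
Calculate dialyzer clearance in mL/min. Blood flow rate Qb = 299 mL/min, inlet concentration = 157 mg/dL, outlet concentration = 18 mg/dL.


K = Qb * (Cb_in - Cb_out) / Cb_in
K = 299 * (157 - 18) / 157
K = 264.7 mL/min


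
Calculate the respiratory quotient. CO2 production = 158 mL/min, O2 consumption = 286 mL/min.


RQ = VCO2 / VO2
RQ = 158 / 286
RQ = 0.5524


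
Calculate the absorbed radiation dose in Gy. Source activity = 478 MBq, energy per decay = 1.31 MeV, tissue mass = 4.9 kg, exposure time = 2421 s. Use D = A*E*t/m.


A = 478 MBq = 4.7800e+08 Bq
E = 1.31 MeV = 2.09862e-13 J
D = A*E*t/m = 4.7800e+08*2.09862e-13*2421/4.9
D = 0.04956 Gy


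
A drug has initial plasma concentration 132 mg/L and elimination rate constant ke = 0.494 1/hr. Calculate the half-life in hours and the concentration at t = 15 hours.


t_half = ln(2) / ke = 0.693147 / 0.494 = 1.403 hr
C(t) = C0 * exp(-ke*t) = 132 * exp(-0.494*15)
C(15) = 0.07988 mg/L


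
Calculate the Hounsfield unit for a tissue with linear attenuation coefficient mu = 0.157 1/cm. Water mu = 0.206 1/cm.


HU = ((mu_tissue - mu_water) / mu_water) * 1000
HU = ((0.157 - 0.206) / 0.206) * 1000
HU = -237.9


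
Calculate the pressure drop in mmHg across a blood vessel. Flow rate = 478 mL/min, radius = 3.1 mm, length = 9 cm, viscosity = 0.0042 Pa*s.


dP = 8*mu*L*Q / (pi*r^4)
Q = 478 mL/min = 7.96667e-06 m^3/s
dP = 83.0351 Pa = 83.0351 / 133.322 mmHg = 0.6228 mmHg


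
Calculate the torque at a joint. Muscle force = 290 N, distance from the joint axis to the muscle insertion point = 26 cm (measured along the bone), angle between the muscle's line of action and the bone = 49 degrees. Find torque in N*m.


Torque = F * d * sin(theta)   (moment arm = d*sin(theta))
d = 26 cm = 0.26 m
Torque = 290 * 0.26 * sin(49)
Torque = 56.91 N*m


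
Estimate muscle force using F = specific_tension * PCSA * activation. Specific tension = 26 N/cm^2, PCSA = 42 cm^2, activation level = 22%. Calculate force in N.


F = sigma * PCSA * activation
F = 26 * 42 * 0.22
F = 240.2 N


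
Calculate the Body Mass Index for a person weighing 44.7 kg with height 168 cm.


BMI = weight / height^2
height = 168 cm = 1.68 m
BMI = 44.7 / 1.68^2
BMI = 15.84 kg/m^2


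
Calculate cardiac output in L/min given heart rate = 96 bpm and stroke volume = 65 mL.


CO = HR * SV
CO = 96 * 65 / 1000
CO = 6.24 L/min


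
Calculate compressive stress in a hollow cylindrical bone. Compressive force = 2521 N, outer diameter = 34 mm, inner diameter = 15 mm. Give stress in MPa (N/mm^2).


A = pi*(r_o^2 - r_i^2)
r_o = 17 mm, r_i = 7.5 mm
A = 731.206 mm^2
sigma = F/A = 2521 / 731.206
sigma = 3.448 MPa


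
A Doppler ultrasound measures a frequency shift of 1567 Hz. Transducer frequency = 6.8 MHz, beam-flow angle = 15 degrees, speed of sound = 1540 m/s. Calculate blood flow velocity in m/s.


v = fd * c / (2 * f0 * cos(theta))
v = 1567 * 1540 / (2 * 6.8000e+06 * cos(15))
v = 0.1837 m/s


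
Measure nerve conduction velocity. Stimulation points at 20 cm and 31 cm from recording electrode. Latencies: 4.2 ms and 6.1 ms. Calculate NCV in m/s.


Distance = (31 - 20) / 100 = 0.11 m
dt = (6.1 - 4.2) / 1000 = 0.0019 s
NCV = dist / dt = 57.89 m/s


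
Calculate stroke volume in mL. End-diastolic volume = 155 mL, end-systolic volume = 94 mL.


SV = EDV - ESV
SV = 155 - 94
SV = 61 mL


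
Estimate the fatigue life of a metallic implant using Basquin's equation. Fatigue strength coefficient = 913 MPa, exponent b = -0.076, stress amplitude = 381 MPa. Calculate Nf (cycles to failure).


sigma_a = sigma_f' * (2Nf)^b
2Nf = (sigma_a/sigma_f')^(1/b)
2Nf = (381/913)^(1/-0.076)
2Nf = 98633.333
Nf = 4.932e+04


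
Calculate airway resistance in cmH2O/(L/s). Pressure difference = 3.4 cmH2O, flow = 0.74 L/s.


R = dP / flow
R = 3.4 / 0.74
R = 4.595 cmH2O/(L/s)


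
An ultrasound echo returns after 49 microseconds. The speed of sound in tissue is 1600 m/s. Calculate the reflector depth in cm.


depth = c * t / 2
t = 49 us = 4.9000e-05 s
depth = 1600 * 4.9000e-05 / 2
depth = 0.0392 m = 3.92 cm


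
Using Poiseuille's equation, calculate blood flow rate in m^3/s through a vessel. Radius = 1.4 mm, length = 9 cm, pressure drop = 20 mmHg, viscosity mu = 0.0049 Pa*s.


Q = pi*r^4*dP / (8*mu*L)
r = 0.0014 m, L = 0.09 m
dP = 20 mmHg = 2666.44 Pa
Q = 9.1215e-06 m^3/s


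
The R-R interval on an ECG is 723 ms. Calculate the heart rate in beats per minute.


HR = 60 / RR_interval(s)
RR = 723 ms = 0.723 s
HR = 60 / 0.723 = 82.99 bpm


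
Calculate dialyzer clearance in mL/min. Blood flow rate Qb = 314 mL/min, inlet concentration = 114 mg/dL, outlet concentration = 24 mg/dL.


K = Qb * (Cb_in - Cb_out) / Cb_in
K = 314 * (114 - 24) / 114
K = 247.9 mL/min


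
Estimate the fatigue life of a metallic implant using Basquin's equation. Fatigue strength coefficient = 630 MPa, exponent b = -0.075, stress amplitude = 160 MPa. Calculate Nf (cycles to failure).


sigma_a = sigma_f' * (2Nf)^b
2Nf = (sigma_a/sigma_f')^(1/b)
2Nf = (160/630)^(1/-0.075)
2Nf = 86352363
Nf = 4.3176e+07


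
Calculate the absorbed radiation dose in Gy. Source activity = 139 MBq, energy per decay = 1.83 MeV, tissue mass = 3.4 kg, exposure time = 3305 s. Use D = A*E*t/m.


A = 139 MBq = 1.3900e+08 Bq
E = 1.83 MeV = 2.93166e-13 J
D = A*E*t/m = 1.3900e+08*2.93166e-13*3305/3.4
D = 0.03961 Gy


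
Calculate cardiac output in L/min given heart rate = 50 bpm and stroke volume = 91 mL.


CO = HR * SV
CO = 50 * 91 / 1000
CO = 4.55 L/min


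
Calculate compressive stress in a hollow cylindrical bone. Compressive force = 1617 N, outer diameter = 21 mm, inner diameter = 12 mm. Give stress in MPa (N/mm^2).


A = pi*(r_o^2 - r_i^2)
r_o = 10.5 mm, r_i = 6 mm
A = 233.263 mm^2
sigma = F/A = 1617 / 233.263
sigma = 6.932 MPa


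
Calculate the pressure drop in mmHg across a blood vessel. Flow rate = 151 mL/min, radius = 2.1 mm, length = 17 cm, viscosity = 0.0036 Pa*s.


dP = 8*mu*L*Q / (pi*r^4)
Q = 151 mL/min = 2.51667e-06 m^3/s
dP = 201.67 Pa = 201.67 / 133.322 mmHg = 1.513 mmHg


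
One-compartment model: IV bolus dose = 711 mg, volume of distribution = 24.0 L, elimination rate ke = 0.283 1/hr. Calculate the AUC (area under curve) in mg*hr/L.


C0 = Dose/Vd = 711/24.0 = 29.625 mg/L
AUC = C0/ke = 29.625/0.283
AUC = 104.7 mg*hr/L


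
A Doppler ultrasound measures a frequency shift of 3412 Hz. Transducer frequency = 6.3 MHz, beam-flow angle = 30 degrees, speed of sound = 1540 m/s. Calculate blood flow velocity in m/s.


v = fd * c / (2 * f0 * cos(theta))
v = 3412 * 1540 / (2 * 6.3000e+06 * cos(30))
v = 0.4815 m/s


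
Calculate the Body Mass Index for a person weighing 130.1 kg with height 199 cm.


BMI = weight / height^2
height = 199 cm = 1.99 m
BMI = 130.1 / 1.99^2
BMI = 32.85 kg/m^2


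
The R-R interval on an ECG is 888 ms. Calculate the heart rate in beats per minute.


HR = 60 / RR_interval(s)
RR = 888 ms = 0.888 s
HR = 60 / 0.888 = 67.57 bpm


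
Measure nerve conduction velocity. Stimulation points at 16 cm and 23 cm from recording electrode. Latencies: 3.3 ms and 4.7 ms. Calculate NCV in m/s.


Distance = (23 - 16) / 100 = 0.07 m
dt = (4.7 - 3.3) / 1000 = 0.0014 s
NCV = dist / dt = 50 m/s


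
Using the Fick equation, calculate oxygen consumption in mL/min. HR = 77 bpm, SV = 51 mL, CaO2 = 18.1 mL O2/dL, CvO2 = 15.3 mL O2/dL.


CO = HR*SV = 77*51/1000 = 3.927 L/min
a-v O2 diff = 18.1 - 15.3 = 2.8 mL/dL
VO2 = CO * (CaO2-CvO2) * 10 dL/L
VO2 = 3.927 * 2.8 * 10
VO2 = 110 mL/min


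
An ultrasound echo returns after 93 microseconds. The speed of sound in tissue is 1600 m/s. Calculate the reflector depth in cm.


depth = c * t / 2
t = 93 us = 9.3000e-05 s
depth = 1600 * 9.3000e-05 / 2
depth = 0.0744 m = 7.44 cm


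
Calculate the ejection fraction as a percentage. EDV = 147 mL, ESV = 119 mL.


SV = EDV - ESV = 147 - 119 = 28 mL
EF = SV/EDV * 100 = 28/147 * 100
EF = 19.05%


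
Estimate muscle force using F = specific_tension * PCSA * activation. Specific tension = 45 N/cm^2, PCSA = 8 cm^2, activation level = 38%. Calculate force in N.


F = sigma * PCSA * activation
F = 45 * 8 * 0.38
F = 136.8 N


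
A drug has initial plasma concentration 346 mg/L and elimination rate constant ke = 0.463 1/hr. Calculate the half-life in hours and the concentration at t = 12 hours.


t_half = ln(2) / ke = 0.693147 / 0.463 = 1.497 hr
C(t) = C0 * exp(-ke*t) = 346 * exp(-0.463*12)
C(12) = 1.337 mg/L


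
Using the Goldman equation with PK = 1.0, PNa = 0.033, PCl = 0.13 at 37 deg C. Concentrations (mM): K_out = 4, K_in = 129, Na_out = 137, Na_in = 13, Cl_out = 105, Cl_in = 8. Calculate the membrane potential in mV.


Vm = (RT/F)*ln((PK*Ko + PNa*Nao + PCl*Cli)/(PK*Ki + PNa*Nai + PCl*Clo))
Numer = 9.561, Denom = 143.079
Vm = -72.31 mV


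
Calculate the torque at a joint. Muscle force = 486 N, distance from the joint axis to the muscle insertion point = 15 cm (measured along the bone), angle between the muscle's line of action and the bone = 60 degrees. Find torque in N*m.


Torque = F * d * sin(theta)   (moment arm = d*sin(theta))
d = 15 cm = 0.15 m
Torque = 486 * 0.15 * sin(60)
Torque = 63.13 N*m


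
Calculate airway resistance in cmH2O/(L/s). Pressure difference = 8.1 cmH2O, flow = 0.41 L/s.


R = dP / flow
R = 8.1 / 0.41
R = 19.76 cmH2O/(L/s)


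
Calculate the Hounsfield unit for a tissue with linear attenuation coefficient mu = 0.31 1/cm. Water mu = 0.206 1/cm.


HU = ((mu_tissue - mu_water) / mu_water) * 1000
HU = ((0.31 - 0.206) / 0.206) * 1000
HU = 504.9


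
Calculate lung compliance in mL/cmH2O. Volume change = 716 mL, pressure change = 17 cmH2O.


C = dV / dP
C = 716 / 17
C = 42.12 mL/cmH2O


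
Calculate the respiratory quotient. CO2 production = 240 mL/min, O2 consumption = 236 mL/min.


RQ = VCO2 / VO2
RQ = 240 / 236
RQ = 1.017


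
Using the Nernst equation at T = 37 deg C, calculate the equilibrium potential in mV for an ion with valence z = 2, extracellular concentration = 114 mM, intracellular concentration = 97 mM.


E = (RT/(zF)) * ln(C_out/C_in)
T = 37 + 273.15 = 310.15 K
E = (8.314 * 310.15 / (2 * 96485)) * ln(114/97)
E = 2.158 mV


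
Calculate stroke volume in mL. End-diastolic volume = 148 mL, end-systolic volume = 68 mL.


SV = EDV - ESV
SV = 148 - 68
SV = 80 mL


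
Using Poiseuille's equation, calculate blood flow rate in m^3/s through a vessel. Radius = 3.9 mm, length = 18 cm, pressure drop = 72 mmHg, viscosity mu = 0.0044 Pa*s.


Q = pi*r^4*dP / (8*mu*L)
r = 0.0039 m, L = 0.18 m
dP = 72 mmHg = 9599.184 Pa
Q = 0.001101 m^3/s
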